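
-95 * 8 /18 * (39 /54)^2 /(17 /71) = -1139905 /12393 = -91.98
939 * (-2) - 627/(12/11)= -9811/4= -2452.75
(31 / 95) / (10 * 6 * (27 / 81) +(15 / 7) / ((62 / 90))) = 6727 / 476425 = 0.01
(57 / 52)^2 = 3249 / 2704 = 1.20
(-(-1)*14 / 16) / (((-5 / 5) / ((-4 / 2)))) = 7 / 4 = 1.75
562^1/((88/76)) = 5339/11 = 485.36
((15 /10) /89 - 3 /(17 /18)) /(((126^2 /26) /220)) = -2278705 /2001699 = -1.14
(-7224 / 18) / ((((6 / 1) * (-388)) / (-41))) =-12341 / 1746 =-7.07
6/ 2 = 3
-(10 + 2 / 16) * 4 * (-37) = 1498.50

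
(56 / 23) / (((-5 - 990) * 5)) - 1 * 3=-343331 / 114425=-3.00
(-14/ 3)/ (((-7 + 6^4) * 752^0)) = -14/ 3867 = -0.00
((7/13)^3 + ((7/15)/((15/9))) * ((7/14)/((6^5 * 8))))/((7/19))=2895824143/6833548800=0.42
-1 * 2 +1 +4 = 3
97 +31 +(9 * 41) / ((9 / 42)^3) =37629.33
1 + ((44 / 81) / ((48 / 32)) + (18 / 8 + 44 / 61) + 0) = 256939 / 59292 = 4.33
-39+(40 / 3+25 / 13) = -926 / 39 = -23.74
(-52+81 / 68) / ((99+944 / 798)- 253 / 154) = -275709 / 534718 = -0.52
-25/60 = -5/12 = -0.42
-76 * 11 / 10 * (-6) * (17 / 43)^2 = 724812 / 9245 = 78.40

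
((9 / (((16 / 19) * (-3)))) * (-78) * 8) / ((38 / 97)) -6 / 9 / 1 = 34043 / 6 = 5673.83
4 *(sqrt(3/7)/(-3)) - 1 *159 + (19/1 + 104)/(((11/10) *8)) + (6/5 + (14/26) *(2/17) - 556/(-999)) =-6955558699/48571380 - 4 *sqrt(21)/21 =-144.08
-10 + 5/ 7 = -65/ 7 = -9.29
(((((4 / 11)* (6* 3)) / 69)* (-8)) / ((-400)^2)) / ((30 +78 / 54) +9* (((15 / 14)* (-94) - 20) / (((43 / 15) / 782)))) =8127 / 507754976877500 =0.00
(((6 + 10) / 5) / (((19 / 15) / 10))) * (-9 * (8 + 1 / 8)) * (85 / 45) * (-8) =530400 / 19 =27915.79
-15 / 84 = -5 / 28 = -0.18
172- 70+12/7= 726/7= 103.71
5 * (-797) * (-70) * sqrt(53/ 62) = 139475 * sqrt(3286)/ 31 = 257910.16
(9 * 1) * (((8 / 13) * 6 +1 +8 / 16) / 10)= 243 / 52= 4.67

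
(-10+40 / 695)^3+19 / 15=-39541697759 / 40284285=-981.57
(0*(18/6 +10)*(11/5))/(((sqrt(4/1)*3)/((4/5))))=0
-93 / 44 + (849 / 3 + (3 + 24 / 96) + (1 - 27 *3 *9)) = -9765 / 22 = -443.86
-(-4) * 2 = 8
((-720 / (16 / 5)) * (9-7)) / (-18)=25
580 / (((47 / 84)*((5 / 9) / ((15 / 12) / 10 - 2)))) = -164430 / 47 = -3498.51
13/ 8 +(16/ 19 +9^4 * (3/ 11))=2995941/ 1672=1791.83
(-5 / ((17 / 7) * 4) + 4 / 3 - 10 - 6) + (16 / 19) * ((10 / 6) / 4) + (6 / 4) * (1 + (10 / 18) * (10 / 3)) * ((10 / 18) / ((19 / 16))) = -1342601 / 104652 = -12.83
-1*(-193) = 193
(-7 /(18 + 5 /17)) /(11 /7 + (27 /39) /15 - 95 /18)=974610 /9322847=0.10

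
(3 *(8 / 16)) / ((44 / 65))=195 / 88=2.22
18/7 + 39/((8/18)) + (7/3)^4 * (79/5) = 6335257/11340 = 558.66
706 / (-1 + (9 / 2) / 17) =-24004 / 25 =-960.16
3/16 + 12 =195/16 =12.19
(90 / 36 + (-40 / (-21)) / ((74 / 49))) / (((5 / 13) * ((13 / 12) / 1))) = 334 / 37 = 9.03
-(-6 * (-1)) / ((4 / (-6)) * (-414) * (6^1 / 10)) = -5 / 138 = -0.04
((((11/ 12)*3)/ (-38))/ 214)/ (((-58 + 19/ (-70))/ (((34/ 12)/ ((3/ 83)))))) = 543235/ 1194135408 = 0.00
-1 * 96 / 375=-32 / 125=-0.26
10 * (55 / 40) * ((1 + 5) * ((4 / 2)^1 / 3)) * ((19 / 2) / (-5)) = -104.50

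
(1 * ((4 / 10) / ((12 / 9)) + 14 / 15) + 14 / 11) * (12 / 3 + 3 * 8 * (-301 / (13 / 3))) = -1787974 / 429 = -4167.77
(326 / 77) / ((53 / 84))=6.71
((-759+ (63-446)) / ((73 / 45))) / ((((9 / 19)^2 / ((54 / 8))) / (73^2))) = -225713445 / 2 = -112856722.50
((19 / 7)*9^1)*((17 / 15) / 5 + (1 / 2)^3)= 12027 / 1400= 8.59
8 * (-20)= -160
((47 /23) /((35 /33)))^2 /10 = 2405601 /6480250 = 0.37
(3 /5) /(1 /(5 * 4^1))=12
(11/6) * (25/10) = 55/12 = 4.58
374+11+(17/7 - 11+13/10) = 26441/70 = 377.73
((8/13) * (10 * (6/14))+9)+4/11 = 12013/1001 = 12.00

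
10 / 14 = 5 / 7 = 0.71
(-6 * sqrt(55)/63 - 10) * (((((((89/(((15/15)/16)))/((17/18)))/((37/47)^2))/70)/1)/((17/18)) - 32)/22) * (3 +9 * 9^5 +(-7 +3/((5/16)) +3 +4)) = -176633578365696/152321785 - 58877859455232 * sqrt(55)/5331262475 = -1241511.77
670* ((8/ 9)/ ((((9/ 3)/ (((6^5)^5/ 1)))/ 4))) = 22575754643025659166720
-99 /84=-1.18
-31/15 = -2.07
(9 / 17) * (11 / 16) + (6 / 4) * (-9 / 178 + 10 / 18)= 81445 / 72624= 1.12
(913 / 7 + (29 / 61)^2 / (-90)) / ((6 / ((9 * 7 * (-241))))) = -73685432603 / 223260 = -330043.15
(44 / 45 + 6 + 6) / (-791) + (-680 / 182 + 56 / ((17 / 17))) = 24176668 / 462735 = 52.25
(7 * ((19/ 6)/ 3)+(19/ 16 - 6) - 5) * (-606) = 35249/ 24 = 1468.71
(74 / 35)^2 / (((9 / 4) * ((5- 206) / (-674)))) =6.66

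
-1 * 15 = -15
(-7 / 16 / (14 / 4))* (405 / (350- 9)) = -405 / 2728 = -0.15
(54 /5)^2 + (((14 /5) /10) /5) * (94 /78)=568949 /4875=116.71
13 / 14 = 0.93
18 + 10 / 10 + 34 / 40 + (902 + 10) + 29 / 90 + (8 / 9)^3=13601311 / 14580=932.87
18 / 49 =0.37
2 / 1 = 2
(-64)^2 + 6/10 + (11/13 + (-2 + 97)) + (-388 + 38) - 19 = 248524/65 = 3823.45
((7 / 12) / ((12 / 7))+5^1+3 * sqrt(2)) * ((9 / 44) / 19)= 27 * sqrt(2) / 836+769 / 13376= 0.10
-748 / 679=-1.10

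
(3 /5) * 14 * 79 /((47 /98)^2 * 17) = 31866072 /187765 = 169.71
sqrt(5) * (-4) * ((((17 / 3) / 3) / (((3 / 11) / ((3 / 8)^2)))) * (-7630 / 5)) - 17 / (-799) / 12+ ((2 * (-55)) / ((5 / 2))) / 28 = -6197 / 3948+ 142681 * sqrt(5) / 24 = 13291.95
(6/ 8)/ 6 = 1/ 8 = 0.12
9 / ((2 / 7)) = 63 / 2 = 31.50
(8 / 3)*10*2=160 / 3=53.33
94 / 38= 47 / 19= 2.47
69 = 69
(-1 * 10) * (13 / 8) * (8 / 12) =-65 / 6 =-10.83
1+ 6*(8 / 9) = 19 / 3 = 6.33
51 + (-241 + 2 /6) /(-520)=40141 /780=51.46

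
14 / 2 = 7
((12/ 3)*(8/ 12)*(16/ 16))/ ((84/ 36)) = 8/ 7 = 1.14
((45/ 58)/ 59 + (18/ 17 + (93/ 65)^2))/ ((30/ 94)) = 12010413699/ 1228925750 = 9.77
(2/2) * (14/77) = 2/11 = 0.18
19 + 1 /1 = 20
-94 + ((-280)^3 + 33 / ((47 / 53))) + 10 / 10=-1031746622 / 47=-21952055.79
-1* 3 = -3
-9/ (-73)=9/ 73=0.12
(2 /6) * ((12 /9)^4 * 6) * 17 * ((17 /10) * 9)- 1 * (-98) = 78394 /45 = 1742.09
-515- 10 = -525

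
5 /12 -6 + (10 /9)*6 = 13 /12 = 1.08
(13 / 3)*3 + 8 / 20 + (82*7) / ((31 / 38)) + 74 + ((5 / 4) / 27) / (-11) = 791.01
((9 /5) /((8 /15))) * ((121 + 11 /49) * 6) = 120285 /49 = 2454.80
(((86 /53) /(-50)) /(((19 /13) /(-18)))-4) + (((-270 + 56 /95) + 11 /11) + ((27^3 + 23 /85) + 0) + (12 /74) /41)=12602531477463 /649238075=19411.26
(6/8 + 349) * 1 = 1399/4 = 349.75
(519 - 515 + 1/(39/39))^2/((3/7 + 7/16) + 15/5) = 2800/433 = 6.47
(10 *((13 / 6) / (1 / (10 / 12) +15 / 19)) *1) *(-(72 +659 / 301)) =-137893925 / 170667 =-807.97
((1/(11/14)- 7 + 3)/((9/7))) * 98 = -207.88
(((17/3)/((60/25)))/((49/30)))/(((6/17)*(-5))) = -1445/1764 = -0.82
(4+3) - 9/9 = 6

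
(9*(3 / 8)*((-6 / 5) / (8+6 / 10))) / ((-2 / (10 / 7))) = 0.34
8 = 8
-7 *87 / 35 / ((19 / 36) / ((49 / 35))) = -21924 / 475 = -46.16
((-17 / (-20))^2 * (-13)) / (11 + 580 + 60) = -3757 / 260400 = -0.01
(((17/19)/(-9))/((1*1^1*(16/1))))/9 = -0.00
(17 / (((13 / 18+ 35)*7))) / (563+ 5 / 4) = 1224 / 10158757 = 0.00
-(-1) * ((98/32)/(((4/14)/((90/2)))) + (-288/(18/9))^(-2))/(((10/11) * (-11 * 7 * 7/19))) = -190035739/10160640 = -18.70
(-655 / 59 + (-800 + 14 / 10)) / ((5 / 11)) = -2627482 / 1475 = -1781.34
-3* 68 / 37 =-204 / 37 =-5.51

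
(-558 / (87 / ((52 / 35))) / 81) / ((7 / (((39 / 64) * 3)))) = -5239 / 170520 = -0.03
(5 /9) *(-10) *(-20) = 1000 /9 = 111.11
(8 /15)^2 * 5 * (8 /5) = 512 /225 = 2.28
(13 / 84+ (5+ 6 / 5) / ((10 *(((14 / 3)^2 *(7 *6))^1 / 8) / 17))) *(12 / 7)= 0.42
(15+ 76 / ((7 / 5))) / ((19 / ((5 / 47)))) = 2425 / 6251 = 0.39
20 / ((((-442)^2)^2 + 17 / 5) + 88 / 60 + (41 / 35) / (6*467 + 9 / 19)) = 6212150 / 11854985183963073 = 0.00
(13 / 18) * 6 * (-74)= -962 / 3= -320.67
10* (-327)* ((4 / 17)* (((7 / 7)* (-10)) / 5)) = 26160 / 17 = 1538.82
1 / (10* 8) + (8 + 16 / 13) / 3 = 3213 / 1040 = 3.09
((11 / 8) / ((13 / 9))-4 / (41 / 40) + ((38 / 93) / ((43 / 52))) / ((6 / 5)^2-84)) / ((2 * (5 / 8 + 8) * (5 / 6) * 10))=-6503338151 / 316203129450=-0.02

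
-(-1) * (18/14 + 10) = 79/7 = 11.29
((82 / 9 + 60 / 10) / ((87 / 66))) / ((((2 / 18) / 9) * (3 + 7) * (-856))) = -1683 / 15515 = -0.11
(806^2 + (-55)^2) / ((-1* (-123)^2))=-652661 / 15129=-43.14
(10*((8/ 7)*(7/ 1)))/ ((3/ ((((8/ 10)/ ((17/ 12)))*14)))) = 3584/ 17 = 210.82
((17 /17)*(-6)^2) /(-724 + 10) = -6 /119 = -0.05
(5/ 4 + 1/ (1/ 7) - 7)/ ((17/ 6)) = 15/ 34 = 0.44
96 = 96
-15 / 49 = -0.31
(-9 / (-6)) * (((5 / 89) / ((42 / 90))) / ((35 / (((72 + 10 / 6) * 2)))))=3315 / 4361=0.76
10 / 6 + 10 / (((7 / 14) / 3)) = 185 / 3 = 61.67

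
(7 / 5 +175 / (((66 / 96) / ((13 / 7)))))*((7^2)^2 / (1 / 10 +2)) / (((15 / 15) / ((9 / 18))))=8944411 / 33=271042.76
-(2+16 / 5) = -26 / 5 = -5.20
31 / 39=0.79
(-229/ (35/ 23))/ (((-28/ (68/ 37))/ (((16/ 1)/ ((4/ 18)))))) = 6446808/ 9065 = 711.18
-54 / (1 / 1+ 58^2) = -54 / 3365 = -0.02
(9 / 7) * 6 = 54 / 7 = 7.71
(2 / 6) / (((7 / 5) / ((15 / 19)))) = 0.19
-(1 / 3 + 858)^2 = -6630625 / 9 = -736736.11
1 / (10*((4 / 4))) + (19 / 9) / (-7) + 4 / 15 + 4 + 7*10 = 46661 / 630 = 74.07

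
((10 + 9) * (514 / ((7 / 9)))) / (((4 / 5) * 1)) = 219735 / 14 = 15695.36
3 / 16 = 0.19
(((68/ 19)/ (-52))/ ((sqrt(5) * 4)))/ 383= -17 * sqrt(5)/ 1892020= -0.00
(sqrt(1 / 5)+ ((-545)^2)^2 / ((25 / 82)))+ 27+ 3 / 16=sqrt(5) / 5+ 4629987681235 / 16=289374230077.63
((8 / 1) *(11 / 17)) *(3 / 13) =264 / 221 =1.19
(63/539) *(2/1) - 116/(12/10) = -22276/231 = -96.43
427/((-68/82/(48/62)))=-210084/527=-398.64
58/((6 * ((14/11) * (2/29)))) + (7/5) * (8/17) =791039/7140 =110.79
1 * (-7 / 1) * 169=-1183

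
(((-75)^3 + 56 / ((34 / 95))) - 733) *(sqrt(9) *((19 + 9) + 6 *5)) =-1249611624 / 17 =-73506566.12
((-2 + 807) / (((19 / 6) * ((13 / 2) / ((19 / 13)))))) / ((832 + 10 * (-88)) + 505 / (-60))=-115920 / 114413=-1.01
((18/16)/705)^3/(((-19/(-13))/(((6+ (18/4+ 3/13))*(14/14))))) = 7533/252497536000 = 0.00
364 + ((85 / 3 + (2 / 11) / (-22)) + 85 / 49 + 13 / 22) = 14039303 / 35574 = 394.65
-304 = -304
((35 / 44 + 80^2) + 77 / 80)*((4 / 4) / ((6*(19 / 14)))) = 13144943 / 16720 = 786.18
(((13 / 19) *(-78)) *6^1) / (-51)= 2028 / 323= 6.28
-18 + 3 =-15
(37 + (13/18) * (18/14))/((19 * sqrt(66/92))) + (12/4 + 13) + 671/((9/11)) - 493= 177 * sqrt(1518)/2926 + 3088/9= 345.47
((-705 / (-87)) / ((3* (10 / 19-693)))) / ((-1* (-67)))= -4465 / 76692153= -0.00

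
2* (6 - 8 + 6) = 8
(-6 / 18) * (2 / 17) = -2 / 51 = -0.04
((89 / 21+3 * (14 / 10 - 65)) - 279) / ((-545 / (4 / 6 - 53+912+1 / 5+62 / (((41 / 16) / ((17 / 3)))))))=29972637992 / 35193375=851.66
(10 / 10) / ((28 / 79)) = 79 / 28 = 2.82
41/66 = 0.62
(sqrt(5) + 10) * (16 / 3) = 16 * sqrt(5) / 3 + 160 / 3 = 65.26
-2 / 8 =-1 / 4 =-0.25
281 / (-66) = -281 / 66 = -4.26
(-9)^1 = -9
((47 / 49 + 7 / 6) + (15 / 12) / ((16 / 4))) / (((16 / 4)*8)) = 5735 / 75264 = 0.08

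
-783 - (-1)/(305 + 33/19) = -4563305/5828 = -783.00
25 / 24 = 1.04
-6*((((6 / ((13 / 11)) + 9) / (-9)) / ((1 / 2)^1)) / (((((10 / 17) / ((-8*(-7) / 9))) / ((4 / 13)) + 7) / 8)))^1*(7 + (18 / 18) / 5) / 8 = 16724736 / 904345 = 18.49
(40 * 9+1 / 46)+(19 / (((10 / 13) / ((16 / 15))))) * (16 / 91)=8806397 / 24150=364.65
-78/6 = -13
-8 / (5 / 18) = -144 / 5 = -28.80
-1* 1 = -1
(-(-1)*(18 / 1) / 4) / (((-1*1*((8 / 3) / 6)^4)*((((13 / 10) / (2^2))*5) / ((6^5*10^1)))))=-71744535 / 13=-5518810.38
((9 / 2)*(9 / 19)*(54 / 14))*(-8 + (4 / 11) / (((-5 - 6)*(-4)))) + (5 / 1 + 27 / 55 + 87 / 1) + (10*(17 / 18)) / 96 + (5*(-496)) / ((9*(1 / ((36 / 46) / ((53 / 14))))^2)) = 1560618523858109 / 103306624011360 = 15.11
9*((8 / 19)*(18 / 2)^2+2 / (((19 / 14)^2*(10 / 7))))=566388 / 1805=313.79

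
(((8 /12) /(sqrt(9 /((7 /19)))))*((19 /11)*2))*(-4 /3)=-16*sqrt(133) /297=-0.62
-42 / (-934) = 21 / 467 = 0.04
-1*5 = -5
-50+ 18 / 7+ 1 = -325 / 7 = -46.43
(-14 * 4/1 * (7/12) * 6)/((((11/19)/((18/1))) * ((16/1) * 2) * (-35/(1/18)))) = 133/440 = 0.30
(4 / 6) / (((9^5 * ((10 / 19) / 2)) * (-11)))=-38 / 9743085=-0.00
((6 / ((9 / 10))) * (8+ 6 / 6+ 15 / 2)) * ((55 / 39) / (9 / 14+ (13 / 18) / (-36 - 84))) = 30492000 / 125177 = 243.59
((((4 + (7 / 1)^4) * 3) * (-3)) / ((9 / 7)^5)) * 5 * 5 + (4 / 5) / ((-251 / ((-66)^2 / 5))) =-6341132809489 / 41170275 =-154022.11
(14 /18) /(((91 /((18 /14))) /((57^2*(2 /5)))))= 6498 /455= 14.28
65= 65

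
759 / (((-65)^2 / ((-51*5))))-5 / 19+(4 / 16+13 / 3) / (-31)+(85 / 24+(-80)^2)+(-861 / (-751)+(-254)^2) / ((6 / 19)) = 210661.62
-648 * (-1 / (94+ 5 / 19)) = 1368 / 199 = 6.87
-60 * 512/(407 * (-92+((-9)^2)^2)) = -30720/2632883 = -0.01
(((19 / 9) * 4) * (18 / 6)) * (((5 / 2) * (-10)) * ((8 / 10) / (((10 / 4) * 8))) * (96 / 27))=-2432 / 27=-90.07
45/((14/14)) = 45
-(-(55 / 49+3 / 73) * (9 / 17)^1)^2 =-1403101764 / 3697734481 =-0.38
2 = 2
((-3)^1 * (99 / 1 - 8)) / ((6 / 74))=-3367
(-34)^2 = 1156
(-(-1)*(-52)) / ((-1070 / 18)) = 468 / 535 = 0.87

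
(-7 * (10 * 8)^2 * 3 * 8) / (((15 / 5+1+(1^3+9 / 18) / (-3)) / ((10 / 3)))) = -1024000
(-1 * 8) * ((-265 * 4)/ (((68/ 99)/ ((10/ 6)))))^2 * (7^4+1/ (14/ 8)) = -257124329055000/ 2023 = -127100508677.71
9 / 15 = 3 / 5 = 0.60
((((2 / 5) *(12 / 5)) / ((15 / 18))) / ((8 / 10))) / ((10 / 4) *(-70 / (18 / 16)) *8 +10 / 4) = -648 / 558875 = -0.00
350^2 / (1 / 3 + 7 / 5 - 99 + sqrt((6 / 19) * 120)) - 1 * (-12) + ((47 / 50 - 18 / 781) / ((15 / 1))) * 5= -5909236921282027 / 4719146303850 - 330750000 * sqrt(95) / 40282939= -1332.21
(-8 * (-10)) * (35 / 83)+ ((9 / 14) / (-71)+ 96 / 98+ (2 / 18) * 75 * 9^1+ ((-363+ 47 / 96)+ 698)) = 12341106251 / 27720672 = 445.20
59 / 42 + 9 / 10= 242 / 105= 2.30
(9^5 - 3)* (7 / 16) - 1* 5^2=206461 / 8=25807.62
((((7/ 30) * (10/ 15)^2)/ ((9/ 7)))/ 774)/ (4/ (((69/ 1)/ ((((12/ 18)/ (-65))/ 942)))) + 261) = 46943/ 117571622067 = 0.00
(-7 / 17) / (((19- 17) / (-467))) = 3269 / 34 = 96.15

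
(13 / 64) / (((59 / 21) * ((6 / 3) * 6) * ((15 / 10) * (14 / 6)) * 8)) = 13 / 60416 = 0.00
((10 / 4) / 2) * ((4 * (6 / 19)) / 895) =6 / 3401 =0.00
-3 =-3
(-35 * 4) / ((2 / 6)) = -420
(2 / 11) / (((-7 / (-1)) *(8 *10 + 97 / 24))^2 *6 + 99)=192 / 2192912315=0.00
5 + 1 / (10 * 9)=451 / 90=5.01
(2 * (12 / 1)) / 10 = 12 / 5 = 2.40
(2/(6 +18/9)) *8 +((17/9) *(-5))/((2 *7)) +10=1427/126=11.33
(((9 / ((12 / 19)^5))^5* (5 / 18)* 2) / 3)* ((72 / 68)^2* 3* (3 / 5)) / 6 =93076495688256089536609610280499 / 259384452932084133003264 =358836062.21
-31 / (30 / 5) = -31 / 6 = -5.17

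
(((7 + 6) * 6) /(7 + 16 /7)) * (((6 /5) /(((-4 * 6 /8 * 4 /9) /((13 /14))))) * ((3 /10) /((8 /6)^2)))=-9477 /8000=-1.18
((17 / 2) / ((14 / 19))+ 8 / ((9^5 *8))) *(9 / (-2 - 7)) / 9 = -19072855 / 14880348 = -1.28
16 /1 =16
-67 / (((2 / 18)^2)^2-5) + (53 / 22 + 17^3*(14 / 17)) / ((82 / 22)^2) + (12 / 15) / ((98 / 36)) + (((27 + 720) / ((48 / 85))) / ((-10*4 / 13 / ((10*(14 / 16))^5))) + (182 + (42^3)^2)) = 2420238385127264092699389 / 442701033635840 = 5466981554.69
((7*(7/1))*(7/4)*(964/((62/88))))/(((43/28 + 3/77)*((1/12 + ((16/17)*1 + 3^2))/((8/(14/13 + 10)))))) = 495150047392/92239725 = 5368.08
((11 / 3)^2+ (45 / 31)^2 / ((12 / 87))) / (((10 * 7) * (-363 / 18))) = -993649 / 48838020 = -0.02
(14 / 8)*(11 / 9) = 77 / 36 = 2.14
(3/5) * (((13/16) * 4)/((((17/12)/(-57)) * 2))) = -6669/170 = -39.23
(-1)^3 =-1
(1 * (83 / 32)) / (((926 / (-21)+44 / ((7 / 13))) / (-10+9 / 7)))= -15189 / 25280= -0.60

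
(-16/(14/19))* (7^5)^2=-6133748264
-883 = -883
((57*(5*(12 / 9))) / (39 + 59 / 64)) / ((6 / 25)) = 60800 / 1533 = 39.66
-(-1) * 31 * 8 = 248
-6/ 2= -3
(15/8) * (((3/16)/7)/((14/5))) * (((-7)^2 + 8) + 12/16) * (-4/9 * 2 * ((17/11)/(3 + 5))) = -0.18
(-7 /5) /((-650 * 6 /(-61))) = -427 /19500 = -0.02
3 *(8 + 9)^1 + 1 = 52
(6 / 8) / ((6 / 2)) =1 / 4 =0.25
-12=-12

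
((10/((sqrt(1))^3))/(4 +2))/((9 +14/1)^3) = 5/36501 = 0.00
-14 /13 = -1.08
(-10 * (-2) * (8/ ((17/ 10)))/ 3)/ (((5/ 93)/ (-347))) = -3442240/ 17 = -202484.71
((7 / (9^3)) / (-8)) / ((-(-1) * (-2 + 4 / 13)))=0.00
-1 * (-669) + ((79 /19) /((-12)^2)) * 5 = 1830779 /2736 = 669.14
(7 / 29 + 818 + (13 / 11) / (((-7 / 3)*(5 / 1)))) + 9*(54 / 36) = 18570523 / 22330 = 831.64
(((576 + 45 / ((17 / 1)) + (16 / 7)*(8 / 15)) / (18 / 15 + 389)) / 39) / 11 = 1035061 / 298801503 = 0.00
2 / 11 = 0.18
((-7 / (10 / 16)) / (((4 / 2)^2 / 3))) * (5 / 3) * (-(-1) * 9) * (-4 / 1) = 504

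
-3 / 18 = -1 / 6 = -0.17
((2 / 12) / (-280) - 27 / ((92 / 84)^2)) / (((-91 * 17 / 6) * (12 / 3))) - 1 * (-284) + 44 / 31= 285.44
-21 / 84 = -0.25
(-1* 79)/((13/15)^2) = -17775/169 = -105.18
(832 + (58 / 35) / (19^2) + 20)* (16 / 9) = 172241248 / 113715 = 1514.67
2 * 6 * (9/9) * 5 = 60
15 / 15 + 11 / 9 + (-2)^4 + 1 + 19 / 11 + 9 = 2965 / 99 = 29.95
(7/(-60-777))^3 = -343/586376253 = -0.00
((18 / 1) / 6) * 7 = 21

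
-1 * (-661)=661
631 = 631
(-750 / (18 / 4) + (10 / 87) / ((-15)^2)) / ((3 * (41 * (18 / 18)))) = -652498 / 481545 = -1.36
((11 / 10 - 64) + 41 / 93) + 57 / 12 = -107339 / 1860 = -57.71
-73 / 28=-2.61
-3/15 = -0.20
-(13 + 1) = -14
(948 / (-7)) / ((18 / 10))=-1580 / 21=-75.24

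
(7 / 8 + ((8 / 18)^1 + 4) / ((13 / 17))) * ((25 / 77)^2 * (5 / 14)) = 1778125 / 7063056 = 0.25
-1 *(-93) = 93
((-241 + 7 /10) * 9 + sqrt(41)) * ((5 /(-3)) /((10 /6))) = 21627 /10 -sqrt(41) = 2156.30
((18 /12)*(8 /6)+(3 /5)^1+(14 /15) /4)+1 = 3.83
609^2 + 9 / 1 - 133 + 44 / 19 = 7044427 / 19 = 370759.32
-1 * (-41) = 41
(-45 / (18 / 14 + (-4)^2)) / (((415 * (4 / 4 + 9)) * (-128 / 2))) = 63 / 6427520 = 0.00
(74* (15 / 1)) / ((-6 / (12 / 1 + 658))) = -123950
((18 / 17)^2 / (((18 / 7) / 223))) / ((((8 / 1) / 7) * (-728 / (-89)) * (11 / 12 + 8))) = 3751083 / 3215992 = 1.17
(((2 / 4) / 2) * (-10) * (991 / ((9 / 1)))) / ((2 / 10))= -24775 / 18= -1376.39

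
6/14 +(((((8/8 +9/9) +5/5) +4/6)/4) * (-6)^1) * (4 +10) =-536/7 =-76.57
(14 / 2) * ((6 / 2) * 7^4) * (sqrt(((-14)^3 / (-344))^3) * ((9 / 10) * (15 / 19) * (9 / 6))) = 9805926501 * sqrt(301) / 140524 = 1210657.73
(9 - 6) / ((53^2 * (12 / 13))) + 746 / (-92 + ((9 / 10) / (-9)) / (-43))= -3603769813 / 444484924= -8.11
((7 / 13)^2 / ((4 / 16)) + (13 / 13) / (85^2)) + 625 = 764556894 / 1221025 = 626.16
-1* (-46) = 46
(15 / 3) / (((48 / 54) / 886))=4983.75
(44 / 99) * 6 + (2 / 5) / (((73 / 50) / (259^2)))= 4025444 / 219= 18381.02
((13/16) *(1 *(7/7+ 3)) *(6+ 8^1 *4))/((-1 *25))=-247/50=-4.94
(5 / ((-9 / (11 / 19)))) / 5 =-11 / 171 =-0.06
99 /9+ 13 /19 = 222 /19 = 11.68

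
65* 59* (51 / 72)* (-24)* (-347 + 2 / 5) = 22596587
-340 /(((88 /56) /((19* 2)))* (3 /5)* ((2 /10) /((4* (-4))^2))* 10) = -57881600 /33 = -1753987.88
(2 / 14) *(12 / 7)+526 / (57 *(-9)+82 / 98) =-480887 / 614852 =-0.78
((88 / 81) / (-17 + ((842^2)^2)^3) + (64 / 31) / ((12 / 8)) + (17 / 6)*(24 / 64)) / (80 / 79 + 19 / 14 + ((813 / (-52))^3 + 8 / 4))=-60465968002990148909119700023891759405723582900 / 94643702173987950559600464702956469720776724943581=-0.00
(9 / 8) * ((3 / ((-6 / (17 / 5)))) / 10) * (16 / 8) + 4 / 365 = -10849 / 29200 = -0.37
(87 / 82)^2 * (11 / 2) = 6.19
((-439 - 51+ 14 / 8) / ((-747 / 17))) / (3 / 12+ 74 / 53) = 195517 / 28967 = 6.75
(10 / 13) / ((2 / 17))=85 / 13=6.54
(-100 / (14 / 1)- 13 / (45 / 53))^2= 50027329 / 99225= 504.18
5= 5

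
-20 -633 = -653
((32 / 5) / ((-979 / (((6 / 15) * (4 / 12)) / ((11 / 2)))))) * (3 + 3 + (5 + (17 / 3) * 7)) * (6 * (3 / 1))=-38912 / 269225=-0.14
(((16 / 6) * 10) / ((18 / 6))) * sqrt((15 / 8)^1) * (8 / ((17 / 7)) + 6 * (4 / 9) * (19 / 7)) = 75200 * sqrt(30) / 3213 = 128.19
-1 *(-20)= 20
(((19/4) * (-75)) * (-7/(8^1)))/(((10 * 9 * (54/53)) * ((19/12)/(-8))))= -1855/108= -17.18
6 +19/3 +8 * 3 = 109/3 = 36.33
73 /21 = 3.48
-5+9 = 4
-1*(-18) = 18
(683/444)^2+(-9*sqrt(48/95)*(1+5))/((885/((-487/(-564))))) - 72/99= 3554291/2168496 - 2922*sqrt(285)/1317175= 1.60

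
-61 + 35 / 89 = -5394 / 89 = -60.61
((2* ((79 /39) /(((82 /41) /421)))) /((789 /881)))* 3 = 29301179 /10257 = 2856.70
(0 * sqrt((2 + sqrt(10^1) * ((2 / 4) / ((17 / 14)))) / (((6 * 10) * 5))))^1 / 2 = 0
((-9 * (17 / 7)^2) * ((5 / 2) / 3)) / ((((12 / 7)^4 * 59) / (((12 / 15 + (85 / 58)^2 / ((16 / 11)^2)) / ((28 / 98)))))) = -86084761483 / 156087877632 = -0.55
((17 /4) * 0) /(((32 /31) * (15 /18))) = 0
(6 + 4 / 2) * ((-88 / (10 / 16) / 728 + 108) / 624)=1.38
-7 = -7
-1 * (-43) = 43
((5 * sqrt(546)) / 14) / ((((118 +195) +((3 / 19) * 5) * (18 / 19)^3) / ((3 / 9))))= 651605 * sqrt(546) / 1716874026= 0.01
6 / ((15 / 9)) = 18 / 5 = 3.60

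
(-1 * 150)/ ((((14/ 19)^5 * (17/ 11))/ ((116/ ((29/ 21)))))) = -6128345025/ 163268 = -37535.49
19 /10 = 1.90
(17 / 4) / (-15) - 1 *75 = -4517 / 60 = -75.28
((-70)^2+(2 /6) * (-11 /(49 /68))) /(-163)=-719552 /23961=-30.03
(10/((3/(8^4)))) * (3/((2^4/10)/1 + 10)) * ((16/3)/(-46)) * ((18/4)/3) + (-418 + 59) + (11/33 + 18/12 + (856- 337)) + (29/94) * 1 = -42504646/94047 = -451.95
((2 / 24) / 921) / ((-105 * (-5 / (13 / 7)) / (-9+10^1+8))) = 13 / 4512900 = 0.00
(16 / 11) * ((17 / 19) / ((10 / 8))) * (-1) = -1.04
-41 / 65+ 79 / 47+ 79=244553 / 3055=80.05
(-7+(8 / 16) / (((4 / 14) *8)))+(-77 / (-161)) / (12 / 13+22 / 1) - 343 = -38356123 / 109664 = -349.76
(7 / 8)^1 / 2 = 0.44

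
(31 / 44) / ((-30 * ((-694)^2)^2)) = -31 / 306204672174720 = -0.00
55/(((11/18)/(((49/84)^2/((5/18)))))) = 441/4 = 110.25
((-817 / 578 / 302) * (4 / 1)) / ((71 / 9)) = -7353 / 3098369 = -0.00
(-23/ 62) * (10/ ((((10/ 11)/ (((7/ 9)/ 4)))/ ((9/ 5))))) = -1771/ 1240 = -1.43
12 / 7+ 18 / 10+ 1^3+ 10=508 / 35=14.51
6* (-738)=-4428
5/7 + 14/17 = 183/119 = 1.54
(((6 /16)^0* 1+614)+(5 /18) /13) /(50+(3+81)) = 143915 /31356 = 4.59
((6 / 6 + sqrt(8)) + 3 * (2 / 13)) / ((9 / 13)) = 19 / 9 + 26 * sqrt(2) / 9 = 6.20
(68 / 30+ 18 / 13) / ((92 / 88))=15664 / 4485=3.49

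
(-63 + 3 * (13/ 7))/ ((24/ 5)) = -335/ 28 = -11.96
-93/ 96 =-31/ 32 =-0.97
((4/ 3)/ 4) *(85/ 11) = 85/ 33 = 2.58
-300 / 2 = -150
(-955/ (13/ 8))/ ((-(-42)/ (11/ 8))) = -10505/ 546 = -19.24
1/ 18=0.06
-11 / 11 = -1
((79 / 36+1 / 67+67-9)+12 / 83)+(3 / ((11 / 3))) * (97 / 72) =270672371 / 4404312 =61.46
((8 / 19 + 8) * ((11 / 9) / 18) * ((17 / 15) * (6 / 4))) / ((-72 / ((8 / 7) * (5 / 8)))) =-935 / 96957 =-0.01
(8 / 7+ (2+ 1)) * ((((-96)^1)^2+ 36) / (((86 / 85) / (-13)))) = -148240170 / 301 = -492492.26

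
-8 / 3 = -2.67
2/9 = 0.22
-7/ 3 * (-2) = 14/ 3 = 4.67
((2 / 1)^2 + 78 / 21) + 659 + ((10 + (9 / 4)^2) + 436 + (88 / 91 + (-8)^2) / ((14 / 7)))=1674779 / 1456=1150.26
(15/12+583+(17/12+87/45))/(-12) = -1469/30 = -48.97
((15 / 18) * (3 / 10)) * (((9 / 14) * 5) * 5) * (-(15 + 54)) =-15525 / 56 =-277.23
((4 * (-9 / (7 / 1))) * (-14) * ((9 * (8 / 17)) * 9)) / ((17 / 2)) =93312 / 289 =322.88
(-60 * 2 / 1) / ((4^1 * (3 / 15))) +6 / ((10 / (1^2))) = -747 / 5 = -149.40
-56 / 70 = -4 / 5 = -0.80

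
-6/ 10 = -3/ 5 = -0.60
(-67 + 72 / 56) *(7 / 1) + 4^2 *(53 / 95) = -451.07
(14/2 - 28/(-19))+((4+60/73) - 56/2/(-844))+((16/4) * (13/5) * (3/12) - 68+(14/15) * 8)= -195807533/4389855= -44.60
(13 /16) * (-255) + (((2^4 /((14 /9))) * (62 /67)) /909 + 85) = -92598459 /757904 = -122.18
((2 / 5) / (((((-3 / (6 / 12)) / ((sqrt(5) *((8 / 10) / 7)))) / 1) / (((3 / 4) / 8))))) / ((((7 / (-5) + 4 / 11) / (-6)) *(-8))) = 11 *sqrt(5) / 21280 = 0.00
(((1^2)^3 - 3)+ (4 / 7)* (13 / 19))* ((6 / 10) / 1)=-642 / 665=-0.97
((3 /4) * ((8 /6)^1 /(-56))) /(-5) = 1 /280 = 0.00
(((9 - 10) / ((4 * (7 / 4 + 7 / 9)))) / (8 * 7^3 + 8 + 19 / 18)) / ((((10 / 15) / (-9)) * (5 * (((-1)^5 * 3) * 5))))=-0.00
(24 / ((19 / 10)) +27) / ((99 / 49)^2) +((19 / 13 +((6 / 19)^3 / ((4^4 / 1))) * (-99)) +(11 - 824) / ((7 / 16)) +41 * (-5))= -133907737138145 / 65253123936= -2052.13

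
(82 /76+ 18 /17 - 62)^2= 1495446241 /417316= 3583.49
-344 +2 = -342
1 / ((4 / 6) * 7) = 0.21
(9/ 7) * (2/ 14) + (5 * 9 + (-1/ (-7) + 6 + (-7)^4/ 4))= 127709/ 196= 651.58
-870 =-870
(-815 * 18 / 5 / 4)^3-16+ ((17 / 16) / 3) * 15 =-6314229297 / 16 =-394639331.06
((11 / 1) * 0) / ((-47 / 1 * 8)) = 0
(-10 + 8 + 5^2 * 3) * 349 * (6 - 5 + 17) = 458586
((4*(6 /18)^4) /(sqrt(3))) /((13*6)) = 2*sqrt(3) /9477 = 0.00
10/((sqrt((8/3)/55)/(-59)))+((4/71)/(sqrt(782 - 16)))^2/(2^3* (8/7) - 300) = -295* sqrt(330)/2 - 14/982727827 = -2679.47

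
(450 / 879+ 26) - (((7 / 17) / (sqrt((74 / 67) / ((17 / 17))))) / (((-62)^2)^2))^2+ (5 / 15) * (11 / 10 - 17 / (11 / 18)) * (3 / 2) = 13.15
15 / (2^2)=15 / 4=3.75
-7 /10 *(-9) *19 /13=1197 /130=9.21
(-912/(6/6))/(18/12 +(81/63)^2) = -29792/103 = -289.24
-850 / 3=-283.33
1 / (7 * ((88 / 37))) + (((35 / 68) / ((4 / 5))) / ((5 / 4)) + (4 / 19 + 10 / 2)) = 1151089 / 198968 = 5.79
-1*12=-12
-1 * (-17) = 17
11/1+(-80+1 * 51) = -18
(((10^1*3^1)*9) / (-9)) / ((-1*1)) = 30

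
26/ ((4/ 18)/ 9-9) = -2106/ 727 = -2.90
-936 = -936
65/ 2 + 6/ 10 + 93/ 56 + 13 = 13373/ 280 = 47.76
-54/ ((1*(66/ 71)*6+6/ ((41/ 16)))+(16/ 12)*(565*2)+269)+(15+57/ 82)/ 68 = 17416838979/ 86852071528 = 0.20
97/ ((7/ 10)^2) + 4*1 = 9896/ 49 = 201.96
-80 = -80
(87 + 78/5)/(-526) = -513/2630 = -0.20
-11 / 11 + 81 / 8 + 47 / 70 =9.80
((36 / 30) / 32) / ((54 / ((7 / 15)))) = 7 / 21600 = 0.00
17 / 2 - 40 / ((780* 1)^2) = 8.50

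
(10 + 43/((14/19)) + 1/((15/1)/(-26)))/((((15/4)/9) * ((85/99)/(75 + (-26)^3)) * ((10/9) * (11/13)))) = -15166699119/4375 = -3466674.08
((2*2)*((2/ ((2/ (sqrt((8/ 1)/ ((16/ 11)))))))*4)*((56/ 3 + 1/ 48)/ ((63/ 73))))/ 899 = 21827*sqrt(22)/ 113274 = 0.90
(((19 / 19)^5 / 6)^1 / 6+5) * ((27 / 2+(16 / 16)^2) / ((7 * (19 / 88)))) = 57739 / 1197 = 48.24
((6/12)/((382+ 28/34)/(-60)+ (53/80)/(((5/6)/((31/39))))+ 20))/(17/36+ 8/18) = 795600/20787283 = 0.04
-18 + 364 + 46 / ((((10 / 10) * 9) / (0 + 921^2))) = 4335800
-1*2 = -2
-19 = -19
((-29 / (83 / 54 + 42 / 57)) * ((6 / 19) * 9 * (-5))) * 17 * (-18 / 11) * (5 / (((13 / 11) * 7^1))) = -646914600 / 212303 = -3047.13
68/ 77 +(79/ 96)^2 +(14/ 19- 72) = -939804073/ 13483008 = -69.70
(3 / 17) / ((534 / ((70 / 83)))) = 35 / 125579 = 0.00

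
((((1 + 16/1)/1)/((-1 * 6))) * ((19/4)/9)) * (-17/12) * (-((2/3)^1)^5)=-5491/19683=-0.28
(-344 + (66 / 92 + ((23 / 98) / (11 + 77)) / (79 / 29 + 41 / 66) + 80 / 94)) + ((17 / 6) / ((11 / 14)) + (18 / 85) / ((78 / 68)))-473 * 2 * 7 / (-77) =-1470363777022219 / 5819994300120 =-252.64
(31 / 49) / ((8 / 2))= 0.16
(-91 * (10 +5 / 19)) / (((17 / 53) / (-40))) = 37619400 / 323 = 116468.73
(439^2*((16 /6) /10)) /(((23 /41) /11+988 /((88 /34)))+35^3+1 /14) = 4867361576 /4096856235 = 1.19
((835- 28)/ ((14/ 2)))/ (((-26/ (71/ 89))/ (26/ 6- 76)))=4106285/ 16198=253.51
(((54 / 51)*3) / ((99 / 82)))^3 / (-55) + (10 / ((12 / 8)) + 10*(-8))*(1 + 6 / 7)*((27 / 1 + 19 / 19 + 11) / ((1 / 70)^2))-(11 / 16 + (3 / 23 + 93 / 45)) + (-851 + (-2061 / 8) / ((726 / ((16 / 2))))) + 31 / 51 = -3444744730603315257 / 132353468720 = -26026856.45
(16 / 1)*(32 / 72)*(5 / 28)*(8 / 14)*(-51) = -5440 / 147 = -37.01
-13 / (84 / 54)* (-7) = 117 / 2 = 58.50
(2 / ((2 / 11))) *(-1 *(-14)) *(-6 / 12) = -77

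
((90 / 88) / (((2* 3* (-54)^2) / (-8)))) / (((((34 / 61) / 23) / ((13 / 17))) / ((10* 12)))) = -455975 / 257499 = -1.77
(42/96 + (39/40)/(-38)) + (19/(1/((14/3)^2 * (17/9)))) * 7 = 336823913/61560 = 5471.47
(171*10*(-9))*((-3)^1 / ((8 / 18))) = 207765 / 2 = 103882.50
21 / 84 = 1 / 4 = 0.25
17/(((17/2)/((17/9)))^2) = 68/81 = 0.84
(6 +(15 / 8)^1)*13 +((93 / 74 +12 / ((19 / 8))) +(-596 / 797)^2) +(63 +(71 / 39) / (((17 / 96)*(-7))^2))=114056338986842165 / 657656671177688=173.43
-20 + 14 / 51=-1006 / 51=-19.73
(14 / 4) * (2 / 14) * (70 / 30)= 7 / 6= 1.17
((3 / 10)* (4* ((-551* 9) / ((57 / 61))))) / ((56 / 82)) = -652761 / 70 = -9325.16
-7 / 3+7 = 14 / 3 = 4.67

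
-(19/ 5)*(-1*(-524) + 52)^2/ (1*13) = -96980.68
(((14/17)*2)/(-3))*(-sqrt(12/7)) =0.72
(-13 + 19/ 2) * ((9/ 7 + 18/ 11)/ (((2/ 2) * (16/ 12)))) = -675/ 88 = -7.67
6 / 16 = 3 / 8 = 0.38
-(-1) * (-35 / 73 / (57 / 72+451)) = -120 / 113077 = -0.00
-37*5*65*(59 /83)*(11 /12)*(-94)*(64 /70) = 1173755440 /1743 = 673411.04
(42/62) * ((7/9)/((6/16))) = 392/279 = 1.41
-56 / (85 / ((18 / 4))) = -252 / 85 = -2.96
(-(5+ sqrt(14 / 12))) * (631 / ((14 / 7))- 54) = -2615 / 2- 523 * sqrt(42) / 12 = -1589.95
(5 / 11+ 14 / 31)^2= 95481 / 116281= 0.82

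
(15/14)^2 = 225/196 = 1.15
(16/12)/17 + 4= 208/51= 4.08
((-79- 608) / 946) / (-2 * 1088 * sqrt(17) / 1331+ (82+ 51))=-14715390921 / 2688071722582- 90442176 * sqrt(17) / 1344035861291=-0.01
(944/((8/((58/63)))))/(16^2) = 1711/4032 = 0.42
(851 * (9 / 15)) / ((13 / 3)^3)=68931 / 10985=6.28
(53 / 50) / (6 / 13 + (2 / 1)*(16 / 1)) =689 / 21100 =0.03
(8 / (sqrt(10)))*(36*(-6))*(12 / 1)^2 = -124416*sqrt(10) / 5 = -78687.59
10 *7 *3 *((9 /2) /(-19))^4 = 688905 /1042568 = 0.66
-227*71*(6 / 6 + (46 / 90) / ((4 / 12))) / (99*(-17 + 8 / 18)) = 612446 / 24585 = 24.91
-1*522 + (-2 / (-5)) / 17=-44368 / 85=-521.98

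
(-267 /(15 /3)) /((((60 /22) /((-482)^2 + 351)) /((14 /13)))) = -63780871 /13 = -4906220.85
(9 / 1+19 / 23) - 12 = -50 / 23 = -2.17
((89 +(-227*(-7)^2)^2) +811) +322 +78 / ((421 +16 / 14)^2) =360115553998199 / 2910675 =123722351.00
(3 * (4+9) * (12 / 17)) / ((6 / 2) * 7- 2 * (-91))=468 / 3451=0.14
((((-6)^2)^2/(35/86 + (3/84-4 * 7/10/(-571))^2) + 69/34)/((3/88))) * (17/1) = 1582583.19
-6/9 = -2/3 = -0.67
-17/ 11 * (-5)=85/ 11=7.73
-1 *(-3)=3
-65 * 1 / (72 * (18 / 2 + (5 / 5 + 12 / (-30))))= -325 / 3456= -0.09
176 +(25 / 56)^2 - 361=-184.80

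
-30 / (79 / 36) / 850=-0.02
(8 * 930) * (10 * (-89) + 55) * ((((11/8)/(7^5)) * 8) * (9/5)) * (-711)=87456924720/16807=5203601.16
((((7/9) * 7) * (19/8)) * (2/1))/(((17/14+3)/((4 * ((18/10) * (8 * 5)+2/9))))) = 8472100/4779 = 1772.78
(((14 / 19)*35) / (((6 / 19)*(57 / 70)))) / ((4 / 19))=476.39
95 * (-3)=-285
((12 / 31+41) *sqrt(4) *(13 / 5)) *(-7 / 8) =-116753 / 620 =-188.31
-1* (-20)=20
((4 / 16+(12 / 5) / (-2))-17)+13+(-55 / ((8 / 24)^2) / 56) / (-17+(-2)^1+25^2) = -280797 / 56560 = -4.96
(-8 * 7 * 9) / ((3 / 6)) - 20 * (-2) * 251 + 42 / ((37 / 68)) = 337040 / 37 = 9109.19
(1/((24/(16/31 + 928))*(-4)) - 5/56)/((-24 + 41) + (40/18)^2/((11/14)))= -15098589/36016792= -0.42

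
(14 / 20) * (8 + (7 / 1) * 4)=126 / 5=25.20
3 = 3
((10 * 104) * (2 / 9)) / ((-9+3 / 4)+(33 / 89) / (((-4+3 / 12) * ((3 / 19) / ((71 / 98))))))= -26.55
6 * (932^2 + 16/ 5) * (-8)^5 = -853895282688/ 5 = -170779056537.60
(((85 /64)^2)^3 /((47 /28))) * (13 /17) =2018859171875 /807453851648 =2.50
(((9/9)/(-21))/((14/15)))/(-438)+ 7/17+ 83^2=5027258965/729708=6889.41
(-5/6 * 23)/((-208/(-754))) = -3335/48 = -69.48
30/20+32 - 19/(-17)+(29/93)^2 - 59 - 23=-13904945/294066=-47.29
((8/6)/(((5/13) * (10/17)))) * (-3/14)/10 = -0.13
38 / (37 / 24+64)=912 / 1573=0.58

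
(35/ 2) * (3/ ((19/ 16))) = 840/ 19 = 44.21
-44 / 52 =-11 / 13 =-0.85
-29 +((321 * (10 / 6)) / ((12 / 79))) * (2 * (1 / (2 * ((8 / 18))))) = 126331 / 16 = 7895.69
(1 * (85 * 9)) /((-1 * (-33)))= 255 /11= 23.18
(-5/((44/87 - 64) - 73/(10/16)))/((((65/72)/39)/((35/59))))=117450/165259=0.71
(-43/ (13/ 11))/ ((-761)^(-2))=-273924233/ 13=-21071094.85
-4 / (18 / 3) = -2 / 3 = -0.67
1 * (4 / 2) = 2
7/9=0.78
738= 738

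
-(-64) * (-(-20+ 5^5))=-198720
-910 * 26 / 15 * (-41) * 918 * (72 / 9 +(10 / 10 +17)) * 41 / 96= 1318457049 / 2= 659228524.50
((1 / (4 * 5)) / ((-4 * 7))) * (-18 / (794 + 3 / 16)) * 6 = 108 / 444745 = 0.00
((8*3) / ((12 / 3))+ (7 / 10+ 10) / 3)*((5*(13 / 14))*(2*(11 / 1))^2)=64493 / 3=21497.67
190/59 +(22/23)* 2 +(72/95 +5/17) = 13555633/2191555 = 6.19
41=41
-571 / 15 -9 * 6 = -1381 / 15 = -92.07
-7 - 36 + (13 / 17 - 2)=-752 / 17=-44.24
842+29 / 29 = 843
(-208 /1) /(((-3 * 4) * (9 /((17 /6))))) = 442 /81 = 5.46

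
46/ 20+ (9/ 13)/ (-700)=20921/ 9100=2.30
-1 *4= -4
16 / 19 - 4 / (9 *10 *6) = 2141 / 2565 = 0.83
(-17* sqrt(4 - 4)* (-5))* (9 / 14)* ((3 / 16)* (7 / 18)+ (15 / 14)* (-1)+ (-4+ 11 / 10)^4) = 0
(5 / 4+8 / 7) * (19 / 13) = 1273 / 364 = 3.50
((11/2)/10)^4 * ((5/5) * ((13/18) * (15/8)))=190333/1536000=0.12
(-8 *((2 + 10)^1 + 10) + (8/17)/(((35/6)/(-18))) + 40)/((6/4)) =-163568/1785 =-91.63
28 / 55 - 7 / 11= -7 / 55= -0.13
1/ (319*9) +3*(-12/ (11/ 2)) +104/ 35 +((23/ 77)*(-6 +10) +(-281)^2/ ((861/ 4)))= 364.46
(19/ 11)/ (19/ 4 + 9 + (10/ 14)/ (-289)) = 8092/ 64405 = 0.13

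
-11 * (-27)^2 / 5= -8019 / 5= -1603.80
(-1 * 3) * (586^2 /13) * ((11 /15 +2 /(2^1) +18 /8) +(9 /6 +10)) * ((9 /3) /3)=-79753721 /65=-1226980.32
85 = 85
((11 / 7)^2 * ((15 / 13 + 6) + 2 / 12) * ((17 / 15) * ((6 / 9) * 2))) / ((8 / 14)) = 1174547 / 24570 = 47.80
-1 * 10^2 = -100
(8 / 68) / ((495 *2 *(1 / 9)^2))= 9 / 935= 0.01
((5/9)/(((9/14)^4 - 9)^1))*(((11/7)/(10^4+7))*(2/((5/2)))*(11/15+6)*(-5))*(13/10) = 12194336/35247505995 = 0.00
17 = 17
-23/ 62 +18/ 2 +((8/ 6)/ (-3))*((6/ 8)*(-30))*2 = 1775/ 62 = 28.63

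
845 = 845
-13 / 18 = -0.72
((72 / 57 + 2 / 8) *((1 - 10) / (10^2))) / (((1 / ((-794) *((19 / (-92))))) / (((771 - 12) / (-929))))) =2711907 / 148640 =18.24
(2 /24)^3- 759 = -759.00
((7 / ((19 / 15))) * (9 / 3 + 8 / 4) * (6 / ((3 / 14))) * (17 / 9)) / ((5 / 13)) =216580 / 57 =3799.65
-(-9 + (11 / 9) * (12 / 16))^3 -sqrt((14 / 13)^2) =11840557 / 22464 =527.09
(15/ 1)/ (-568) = -15/ 568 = -0.03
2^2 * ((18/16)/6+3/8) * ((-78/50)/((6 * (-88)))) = 117/17600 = 0.01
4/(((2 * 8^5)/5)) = 5/16384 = 0.00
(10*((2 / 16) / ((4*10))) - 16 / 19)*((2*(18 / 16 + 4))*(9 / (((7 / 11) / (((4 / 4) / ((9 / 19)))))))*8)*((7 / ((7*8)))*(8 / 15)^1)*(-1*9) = 667029 / 560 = 1191.12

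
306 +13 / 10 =3073 / 10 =307.30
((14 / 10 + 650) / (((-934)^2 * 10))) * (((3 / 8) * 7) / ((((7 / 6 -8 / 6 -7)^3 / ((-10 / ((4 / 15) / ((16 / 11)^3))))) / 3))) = 4254840576 / 23079010425713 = 0.00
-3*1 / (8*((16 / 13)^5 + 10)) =-1113879 / 38092048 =-0.03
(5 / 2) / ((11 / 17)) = 85 / 22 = 3.86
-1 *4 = -4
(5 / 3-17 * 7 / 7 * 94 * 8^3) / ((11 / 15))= -12272615 / 11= -1115692.27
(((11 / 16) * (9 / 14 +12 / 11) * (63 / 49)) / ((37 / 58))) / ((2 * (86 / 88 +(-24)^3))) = -766557 / 8821521352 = -0.00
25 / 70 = 5 / 14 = 0.36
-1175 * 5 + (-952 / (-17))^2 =-2739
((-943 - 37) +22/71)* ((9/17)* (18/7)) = -11268396/8449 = -1333.70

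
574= 574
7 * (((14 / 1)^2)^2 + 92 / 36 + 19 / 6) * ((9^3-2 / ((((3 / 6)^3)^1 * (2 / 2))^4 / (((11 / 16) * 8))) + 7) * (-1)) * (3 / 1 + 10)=1394634746960 / 9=154959416328.89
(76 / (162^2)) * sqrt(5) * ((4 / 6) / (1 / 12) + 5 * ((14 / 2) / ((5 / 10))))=494 * sqrt(5) / 2187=0.51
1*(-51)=-51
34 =34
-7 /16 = -0.44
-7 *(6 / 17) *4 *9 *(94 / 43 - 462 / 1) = 29895264 / 731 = 40896.39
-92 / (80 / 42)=-483 / 10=-48.30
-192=-192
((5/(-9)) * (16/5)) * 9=-16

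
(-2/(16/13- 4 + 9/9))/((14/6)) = 78/161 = 0.48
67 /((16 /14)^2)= 3283 /64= 51.30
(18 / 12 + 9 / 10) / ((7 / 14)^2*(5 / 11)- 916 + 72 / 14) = -0.00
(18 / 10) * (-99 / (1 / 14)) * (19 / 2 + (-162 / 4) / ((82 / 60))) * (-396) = -4077725652 / 205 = -19891344.64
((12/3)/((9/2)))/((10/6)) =8/15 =0.53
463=463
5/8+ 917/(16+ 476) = 2449/984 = 2.49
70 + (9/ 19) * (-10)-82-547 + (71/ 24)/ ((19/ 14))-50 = -139435/ 228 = -611.56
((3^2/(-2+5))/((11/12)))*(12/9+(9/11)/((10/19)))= 9.45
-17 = -17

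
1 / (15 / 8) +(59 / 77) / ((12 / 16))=1796 / 1155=1.55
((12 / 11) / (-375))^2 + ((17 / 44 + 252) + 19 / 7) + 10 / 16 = 255.73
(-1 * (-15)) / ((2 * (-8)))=-15 / 16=-0.94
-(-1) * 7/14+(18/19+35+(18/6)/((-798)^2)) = 7736611/212268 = 36.45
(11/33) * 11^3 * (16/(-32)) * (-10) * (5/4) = 2772.92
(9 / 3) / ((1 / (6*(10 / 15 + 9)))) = 174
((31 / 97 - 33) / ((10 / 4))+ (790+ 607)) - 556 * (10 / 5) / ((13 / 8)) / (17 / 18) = 14134845 / 21437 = 659.37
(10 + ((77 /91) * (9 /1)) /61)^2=102.51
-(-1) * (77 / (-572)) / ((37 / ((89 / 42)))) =-89 / 11544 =-0.01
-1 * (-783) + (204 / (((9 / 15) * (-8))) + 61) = 1603 / 2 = 801.50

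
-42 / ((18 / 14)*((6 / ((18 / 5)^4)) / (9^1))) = -5143824 / 625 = -8230.12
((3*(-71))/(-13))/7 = 213/91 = 2.34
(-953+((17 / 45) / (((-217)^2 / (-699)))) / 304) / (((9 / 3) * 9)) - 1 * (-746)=4120374139799 / 5797597680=710.70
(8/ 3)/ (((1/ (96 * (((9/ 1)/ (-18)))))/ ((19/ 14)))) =-1216/ 7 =-173.71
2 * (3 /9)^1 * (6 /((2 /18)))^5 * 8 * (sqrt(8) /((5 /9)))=44079842304 * sqrt(2) /5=12467662162.72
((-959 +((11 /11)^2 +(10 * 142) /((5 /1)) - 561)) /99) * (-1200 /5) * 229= 22625200 /33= 685612.12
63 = 63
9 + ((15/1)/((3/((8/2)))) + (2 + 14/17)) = 541/17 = 31.82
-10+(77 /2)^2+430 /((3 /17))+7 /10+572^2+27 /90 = 3973127 /12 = 331093.92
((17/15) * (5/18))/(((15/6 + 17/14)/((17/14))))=0.10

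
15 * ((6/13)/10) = 9/13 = 0.69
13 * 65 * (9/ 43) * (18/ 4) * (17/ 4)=1163565/ 344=3382.46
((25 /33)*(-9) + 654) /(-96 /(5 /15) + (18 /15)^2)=-19775 /8756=-2.26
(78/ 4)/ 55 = 39/ 110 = 0.35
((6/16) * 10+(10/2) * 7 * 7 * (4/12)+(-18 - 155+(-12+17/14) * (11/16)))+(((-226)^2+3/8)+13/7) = 34260733/672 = 50983.23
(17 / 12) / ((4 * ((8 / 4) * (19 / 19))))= 17 / 96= 0.18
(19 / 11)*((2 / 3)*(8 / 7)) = 304 / 231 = 1.32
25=25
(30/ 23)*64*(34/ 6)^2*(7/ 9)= 1294720/ 621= 2084.90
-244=-244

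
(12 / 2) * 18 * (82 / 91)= 8856 / 91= 97.32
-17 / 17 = -1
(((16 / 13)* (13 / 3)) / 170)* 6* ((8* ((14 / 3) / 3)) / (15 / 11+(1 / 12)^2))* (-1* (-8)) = 2523136 / 184535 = 13.67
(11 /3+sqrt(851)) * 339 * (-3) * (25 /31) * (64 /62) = -813600 * sqrt(851) /961 - 2983200 /961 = -27801.73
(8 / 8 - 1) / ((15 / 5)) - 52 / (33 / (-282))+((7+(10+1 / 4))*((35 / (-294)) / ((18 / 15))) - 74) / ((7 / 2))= 5468459 / 12936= 422.73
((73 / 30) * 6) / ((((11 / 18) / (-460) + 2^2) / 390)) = 1423.97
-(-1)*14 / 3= 14 / 3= 4.67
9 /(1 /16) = 144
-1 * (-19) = 19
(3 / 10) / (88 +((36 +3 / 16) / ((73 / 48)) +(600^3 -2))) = 0.00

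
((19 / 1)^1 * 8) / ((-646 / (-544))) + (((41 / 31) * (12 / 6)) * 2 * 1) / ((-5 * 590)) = 5852718 / 45725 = 128.00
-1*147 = -147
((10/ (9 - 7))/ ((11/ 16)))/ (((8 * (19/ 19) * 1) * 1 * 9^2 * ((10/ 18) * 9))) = 2/ 891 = 0.00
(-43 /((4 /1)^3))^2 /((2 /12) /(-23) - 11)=-127581 /3110912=-0.04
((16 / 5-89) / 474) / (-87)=143 / 68730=0.00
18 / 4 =9 / 2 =4.50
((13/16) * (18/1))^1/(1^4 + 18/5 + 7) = 585/464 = 1.26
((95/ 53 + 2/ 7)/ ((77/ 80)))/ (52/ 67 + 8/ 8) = 4132560/ 3399473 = 1.22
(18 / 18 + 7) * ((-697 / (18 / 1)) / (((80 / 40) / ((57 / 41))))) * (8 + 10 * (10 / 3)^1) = -80104 / 9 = -8900.44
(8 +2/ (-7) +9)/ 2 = 117/ 14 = 8.36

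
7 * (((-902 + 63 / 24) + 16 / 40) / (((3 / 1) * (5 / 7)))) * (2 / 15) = -1761991 / 4500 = -391.55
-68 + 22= -46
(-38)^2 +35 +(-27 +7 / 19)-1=27576 / 19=1451.37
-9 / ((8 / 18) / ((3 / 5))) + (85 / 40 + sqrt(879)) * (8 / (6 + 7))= -2819 / 260 + 8 * sqrt(879) / 13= 7.40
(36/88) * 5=45/22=2.05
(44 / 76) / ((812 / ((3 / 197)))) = 33 / 3039316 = 0.00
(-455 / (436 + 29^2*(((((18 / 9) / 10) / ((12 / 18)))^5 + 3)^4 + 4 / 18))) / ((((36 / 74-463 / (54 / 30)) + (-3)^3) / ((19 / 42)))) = 1186312500000000000000000 / 112778250666301187674818534073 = 0.00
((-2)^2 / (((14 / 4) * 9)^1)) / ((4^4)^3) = 1 / 132120576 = 0.00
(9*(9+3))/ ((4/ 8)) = 216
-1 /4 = -0.25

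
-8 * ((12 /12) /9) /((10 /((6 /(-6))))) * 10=8 /9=0.89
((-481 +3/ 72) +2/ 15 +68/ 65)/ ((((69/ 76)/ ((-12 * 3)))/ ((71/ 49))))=403866318/ 14651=27565.79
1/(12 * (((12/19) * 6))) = 19/864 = 0.02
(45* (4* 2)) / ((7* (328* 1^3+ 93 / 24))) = 64 / 413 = 0.15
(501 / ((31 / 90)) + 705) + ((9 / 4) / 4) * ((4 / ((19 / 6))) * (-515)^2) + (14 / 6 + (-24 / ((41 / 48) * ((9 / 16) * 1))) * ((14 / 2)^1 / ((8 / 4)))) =27593086279 / 144894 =190436.36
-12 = -12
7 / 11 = 0.64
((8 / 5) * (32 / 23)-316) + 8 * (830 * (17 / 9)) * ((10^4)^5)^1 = 1298119999999999999999675244 / 1035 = 1254222222222222222221908.00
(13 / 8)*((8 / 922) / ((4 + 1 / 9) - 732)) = -117 / 6040022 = -0.00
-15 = -15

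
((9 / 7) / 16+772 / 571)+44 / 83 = 10416937 / 5308016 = 1.96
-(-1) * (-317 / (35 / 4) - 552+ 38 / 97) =-1995706 / 3395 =-587.84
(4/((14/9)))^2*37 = 11988/49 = 244.65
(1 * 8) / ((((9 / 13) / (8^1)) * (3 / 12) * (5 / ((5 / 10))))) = 36.98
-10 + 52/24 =-47/6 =-7.83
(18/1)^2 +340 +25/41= 27249/41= 664.61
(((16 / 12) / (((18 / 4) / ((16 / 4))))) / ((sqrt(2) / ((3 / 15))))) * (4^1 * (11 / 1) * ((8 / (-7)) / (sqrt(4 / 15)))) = -2816 * sqrt(30) / 945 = -16.32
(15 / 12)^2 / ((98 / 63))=225 / 224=1.00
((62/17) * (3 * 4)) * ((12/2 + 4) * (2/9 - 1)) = -17360/51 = -340.39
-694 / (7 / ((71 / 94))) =-24637 / 329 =-74.88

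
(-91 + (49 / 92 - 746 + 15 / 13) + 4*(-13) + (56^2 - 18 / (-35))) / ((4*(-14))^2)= 94151543 / 131272960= 0.72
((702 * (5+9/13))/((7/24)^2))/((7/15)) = 100657.26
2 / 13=0.15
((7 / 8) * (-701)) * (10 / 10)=-4907 / 8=-613.38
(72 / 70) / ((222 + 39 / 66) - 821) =-792 / 460775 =-0.00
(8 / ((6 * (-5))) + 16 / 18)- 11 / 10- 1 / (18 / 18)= -133 / 90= -1.48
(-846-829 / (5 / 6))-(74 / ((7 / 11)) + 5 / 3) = -205669 / 105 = -1958.75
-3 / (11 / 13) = -39 / 11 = -3.55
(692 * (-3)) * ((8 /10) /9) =-2768 /15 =-184.53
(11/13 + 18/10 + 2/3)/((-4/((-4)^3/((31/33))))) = 113696/2015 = 56.42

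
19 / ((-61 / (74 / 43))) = -0.54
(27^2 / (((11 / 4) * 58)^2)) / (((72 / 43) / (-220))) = -34830 / 9251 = -3.76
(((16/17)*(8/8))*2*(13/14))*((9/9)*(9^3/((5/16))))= 4077.50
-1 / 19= -0.05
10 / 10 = 1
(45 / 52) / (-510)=-3 / 1768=-0.00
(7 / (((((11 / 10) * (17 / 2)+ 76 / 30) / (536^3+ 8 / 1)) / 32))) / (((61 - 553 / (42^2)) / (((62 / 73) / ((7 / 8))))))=1192109485916160 / 25676947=46427228.51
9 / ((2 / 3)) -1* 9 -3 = 3 / 2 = 1.50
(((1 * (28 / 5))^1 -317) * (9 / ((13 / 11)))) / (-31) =154143 / 2015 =76.50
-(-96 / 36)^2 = -64 / 9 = -7.11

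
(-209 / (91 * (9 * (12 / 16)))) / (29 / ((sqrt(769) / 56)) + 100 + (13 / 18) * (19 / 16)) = -597563249536 / 117409786433121 + 595820544 * sqrt(769) / 5590942211101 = -0.00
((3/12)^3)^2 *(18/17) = 9/34816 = 0.00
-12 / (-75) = 4 / 25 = 0.16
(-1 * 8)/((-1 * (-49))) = -8/49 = -0.16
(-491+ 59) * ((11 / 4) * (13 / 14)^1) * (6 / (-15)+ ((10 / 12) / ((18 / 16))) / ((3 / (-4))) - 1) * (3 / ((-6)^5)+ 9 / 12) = 268679983 / 136080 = 1974.43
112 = 112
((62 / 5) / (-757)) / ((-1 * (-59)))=-62 / 223315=-0.00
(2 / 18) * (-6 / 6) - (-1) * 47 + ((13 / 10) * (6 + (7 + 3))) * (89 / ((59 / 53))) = 4539602 / 2655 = 1709.83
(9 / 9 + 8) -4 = 5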